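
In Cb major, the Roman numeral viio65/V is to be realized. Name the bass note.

The applied chord viio65/V is rooted on F: F-Ab-Cb-Ebb.
The figure 65 means first inversion — the third is in the bass.

Ab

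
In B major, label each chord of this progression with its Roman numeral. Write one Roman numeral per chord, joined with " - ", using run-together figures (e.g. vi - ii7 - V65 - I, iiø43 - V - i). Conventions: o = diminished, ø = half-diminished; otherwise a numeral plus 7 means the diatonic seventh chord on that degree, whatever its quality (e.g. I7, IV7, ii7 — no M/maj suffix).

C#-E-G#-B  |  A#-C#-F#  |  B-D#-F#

ii7 - V6 - I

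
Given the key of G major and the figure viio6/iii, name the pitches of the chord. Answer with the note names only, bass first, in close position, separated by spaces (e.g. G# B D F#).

C# E A#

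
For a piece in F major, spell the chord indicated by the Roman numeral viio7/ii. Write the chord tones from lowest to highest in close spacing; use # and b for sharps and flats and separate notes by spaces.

F# A C Eb

The slash marks an applied leading-tone chord: viio of ii. In F major, ii is G, so the leading tone to it is F#, a half step below.
Building a fully diminished seventh chord on F# gives F#-A-C-Eb.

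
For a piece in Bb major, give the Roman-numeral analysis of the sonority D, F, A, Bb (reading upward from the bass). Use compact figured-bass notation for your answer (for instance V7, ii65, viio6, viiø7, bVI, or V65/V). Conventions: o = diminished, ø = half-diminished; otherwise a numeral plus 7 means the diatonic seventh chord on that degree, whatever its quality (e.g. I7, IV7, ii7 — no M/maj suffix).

The pitches Bb-D-F-A form a major seventh chord rooted on Bb.
Bb is scale degree 1 in Bb major, and a major seventh chord on that degree is written I7.
With D in the bass the chord is in first inversion, so the figured bass is 65.

I65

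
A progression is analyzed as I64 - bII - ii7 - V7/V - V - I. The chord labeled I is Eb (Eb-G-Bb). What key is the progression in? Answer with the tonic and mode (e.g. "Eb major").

The anchor chord is a major triad on Eb, labeled I.
If Eb is scale degree 1 and the mode makes that degree carry a major triad, the tonic is Eb and the mode is major.

Eb major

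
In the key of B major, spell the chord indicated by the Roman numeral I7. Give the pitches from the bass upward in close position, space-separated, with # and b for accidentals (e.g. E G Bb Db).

B D# F# A#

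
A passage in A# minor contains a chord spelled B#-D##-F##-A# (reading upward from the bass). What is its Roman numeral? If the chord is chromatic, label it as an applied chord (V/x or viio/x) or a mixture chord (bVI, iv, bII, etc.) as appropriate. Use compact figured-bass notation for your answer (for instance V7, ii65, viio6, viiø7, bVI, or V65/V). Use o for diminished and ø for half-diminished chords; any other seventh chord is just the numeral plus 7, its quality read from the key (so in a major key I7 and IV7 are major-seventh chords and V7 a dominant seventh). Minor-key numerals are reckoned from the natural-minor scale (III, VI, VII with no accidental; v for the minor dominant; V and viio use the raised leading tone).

V7/V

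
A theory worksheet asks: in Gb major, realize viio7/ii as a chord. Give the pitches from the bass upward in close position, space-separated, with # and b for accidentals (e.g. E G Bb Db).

The slash marks an applied leading-tone chord: viio of ii. In Gb major, ii is Ab, so the leading tone to it is G, a half step below.
Building a fully diminished seventh chord on G gives G-Bb-Db-Fb.

G Bb Db Fb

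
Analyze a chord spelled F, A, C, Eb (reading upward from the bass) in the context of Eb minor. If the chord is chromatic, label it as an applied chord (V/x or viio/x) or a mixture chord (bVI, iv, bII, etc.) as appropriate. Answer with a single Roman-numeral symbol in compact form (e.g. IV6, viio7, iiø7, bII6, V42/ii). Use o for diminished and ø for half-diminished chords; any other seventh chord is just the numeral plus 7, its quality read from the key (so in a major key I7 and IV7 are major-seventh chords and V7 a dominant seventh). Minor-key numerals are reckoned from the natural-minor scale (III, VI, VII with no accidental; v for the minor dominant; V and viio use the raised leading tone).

The pitches F-A-C-Eb form a dominant seventh chord rooted on F.
F is not a diatonic chord root with this quality in Eb minor, but it lies a perfect fifth above Bb (V), so the chord functions as an applied dominant of V.

V7/V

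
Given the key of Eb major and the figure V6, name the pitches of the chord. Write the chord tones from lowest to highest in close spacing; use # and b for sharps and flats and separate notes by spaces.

D F Bb

In Eb major, the dominant is Bb, and the diatonic chord built there is a major triad.
That chord is spelled Bb-D-F.
The figured bass 6 indicates first inversion, placing the third (D) in the bass: D-F-Bb.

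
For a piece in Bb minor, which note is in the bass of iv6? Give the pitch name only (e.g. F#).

iv in Bb minor has root Eb; the chord is Eb-Gb-Bb.
The figure 6 means first inversion — the third is in the bass.

Gb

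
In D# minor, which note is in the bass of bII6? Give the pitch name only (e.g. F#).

bII in D# minor has root E; the chord is E-G#-B.
The figure 6 means first inversion — the third is in the bass.

G#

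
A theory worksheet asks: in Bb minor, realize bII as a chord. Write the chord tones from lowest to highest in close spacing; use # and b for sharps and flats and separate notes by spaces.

Cb Eb Gb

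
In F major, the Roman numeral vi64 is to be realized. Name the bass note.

A

vi in F major has root D; the chord is D-F-A.
The figure 64 means second inversion — the fifth is in the bass.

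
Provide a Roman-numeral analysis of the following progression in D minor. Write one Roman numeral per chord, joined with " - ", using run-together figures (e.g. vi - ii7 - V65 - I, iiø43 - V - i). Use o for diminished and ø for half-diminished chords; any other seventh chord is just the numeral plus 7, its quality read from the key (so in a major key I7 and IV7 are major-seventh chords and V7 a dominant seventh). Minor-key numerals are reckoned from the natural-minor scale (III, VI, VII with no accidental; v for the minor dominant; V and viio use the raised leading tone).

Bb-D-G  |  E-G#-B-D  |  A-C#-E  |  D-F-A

Bb-D-G: minor triad on G = scale degree 4 → iv6.
E-G#-B-D is the secondary dominant of V (dominant seventh chord on E): V7/V.
A-C#-E: root A is the dominant; major triad there is V.
D-F-A: minor triad on D = scale degree 1 → i.

iv6 - V7/V - V - i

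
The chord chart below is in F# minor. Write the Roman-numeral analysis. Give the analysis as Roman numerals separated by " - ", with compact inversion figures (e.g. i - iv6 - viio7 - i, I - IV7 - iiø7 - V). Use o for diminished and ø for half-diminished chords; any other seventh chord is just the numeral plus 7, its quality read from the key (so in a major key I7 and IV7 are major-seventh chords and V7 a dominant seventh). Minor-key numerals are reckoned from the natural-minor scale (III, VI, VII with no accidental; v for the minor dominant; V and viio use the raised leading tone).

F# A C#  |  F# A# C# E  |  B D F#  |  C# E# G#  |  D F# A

i - V7/iv - iv - V - VI

F#-A-C#: root F# is the tonic; minor triad there is i.
F#-A#-C#-E: a dominant seventh chord on F#, the applied dominant of iv → V7/iv.
B-D-F#: root B is the subdominant; minor triad there is iv.
C#-E#-G#: major triad on C# = scale degree 5 → V.
D-F#-A: major triad on D = scale degree 6 → VI.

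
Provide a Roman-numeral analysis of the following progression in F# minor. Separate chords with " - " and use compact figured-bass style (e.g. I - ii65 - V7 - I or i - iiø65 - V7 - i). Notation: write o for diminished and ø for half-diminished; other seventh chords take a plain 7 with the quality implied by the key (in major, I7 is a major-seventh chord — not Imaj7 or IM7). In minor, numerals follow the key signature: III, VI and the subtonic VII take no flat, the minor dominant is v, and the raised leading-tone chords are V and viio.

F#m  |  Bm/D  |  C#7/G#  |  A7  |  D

i - iv6 - V43 - V7/VI - VI

F#m: root F# is the tonic; minor triad there is i.
Bm/D: minor triad on B = scale degree 4 → iv6.
C#7/G#: dominant seventh chord on C# = scale degree 5 → V43.
A7 is the secondary dominant of VI (dominant seventh chord on A): V7/VI.
D has root D, degree 6 in F# minor, so VI.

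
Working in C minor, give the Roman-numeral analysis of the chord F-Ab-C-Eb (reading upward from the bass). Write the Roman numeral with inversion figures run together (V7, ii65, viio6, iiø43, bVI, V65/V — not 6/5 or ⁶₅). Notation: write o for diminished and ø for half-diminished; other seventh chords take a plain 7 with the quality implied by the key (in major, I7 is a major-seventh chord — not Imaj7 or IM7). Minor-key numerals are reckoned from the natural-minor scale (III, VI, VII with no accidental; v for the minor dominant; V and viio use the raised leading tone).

iv7

The pitches F-Ab-C-Eb form a minor seventh chord rooted on F.
In C minor, F is the subdominant; the diatonic minor seventh chord there is iv7.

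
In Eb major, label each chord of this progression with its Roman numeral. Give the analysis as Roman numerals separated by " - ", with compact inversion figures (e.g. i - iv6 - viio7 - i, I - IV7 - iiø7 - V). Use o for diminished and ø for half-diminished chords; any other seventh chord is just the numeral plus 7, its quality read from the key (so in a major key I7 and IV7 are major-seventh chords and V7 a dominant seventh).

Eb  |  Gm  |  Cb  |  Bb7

Eb has root Eb, degree 1 in Eb major, so I.
Gm: root G is the mediant; minor triad there is iii.
Cb is non-diatonic — bVI, a mixture chord from Eb minor.
Bb7: root Bb is the dominant; dominant seventh chord there is V7.

I - iii - bVI - V7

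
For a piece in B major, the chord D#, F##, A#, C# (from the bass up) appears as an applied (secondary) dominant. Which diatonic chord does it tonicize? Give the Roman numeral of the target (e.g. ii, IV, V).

The chord is a dominant seventh chord on D#.
A dominant resolves down a perfect fifth: D# → G#. In B major, G# is scale degree 6, i.e. vi.

vi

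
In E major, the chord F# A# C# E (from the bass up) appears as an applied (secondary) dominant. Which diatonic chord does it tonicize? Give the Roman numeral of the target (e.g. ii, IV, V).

The chord is a dominant seventh chord on F#.
A dominant resolves down a perfect fifth: F# → B. In E major, B is scale degree 5, i.e. V.

V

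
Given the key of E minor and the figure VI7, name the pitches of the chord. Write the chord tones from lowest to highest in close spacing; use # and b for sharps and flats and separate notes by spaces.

C E G B

The numeral's case and figure indicate a major seventh chord. In E minor its root, the sixth degree, is C.
Stacking thirds from C gives C-E-G-B.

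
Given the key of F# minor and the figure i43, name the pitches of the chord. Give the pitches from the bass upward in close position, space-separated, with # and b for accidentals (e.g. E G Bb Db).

C# E F# A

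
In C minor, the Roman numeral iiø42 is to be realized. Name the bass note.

C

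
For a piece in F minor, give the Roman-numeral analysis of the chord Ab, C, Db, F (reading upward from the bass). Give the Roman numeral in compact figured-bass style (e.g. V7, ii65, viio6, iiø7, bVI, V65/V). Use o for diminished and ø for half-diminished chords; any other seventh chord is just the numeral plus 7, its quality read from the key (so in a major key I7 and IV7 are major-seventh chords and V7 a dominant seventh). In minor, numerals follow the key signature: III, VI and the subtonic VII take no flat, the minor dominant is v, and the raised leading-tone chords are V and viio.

The pitches Db-F-Ab-C form a major seventh chord rooted on Db.
Db is scale degree 6 in F minor, and a major seventh chord on that degree is written VI7.
With Ab in the bass the chord is in second inversion, so the figured bass is 43.

VI43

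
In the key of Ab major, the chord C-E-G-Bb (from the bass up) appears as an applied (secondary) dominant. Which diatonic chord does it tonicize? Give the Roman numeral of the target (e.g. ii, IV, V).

The chord is a dominant seventh chord on C.
A dominant resolves down a perfect fifth: C → F. In Ab major, F is scale degree 6, i.e. vi.

vi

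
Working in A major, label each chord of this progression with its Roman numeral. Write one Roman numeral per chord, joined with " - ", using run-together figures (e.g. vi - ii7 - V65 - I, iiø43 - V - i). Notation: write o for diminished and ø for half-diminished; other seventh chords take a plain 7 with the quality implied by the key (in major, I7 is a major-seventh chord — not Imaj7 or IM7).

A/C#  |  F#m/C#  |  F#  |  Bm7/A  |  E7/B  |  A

A/C#: root A is the tonic; major triad there is I6.
F#m/C#: root F# is the submediant; minor triad there is vi64.
F#: a major triad on F#, the applied dominant of ii → V/ii.
Bm7/A: minor seventh chord on B = scale degree 2 → ii42.
E7/B: dominant seventh chord on E = scale degree 5 → V43.
A: root A is the tonic; major triad there is I.

I6 - vi64 - V/ii - ii42 - V43 - I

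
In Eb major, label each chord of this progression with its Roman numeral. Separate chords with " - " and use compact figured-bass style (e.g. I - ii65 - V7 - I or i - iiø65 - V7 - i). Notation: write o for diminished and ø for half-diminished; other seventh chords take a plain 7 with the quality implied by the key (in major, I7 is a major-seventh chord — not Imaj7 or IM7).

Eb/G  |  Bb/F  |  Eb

Eb/G: major triad on Eb = scale degree 1 → I6.
Bb/F: major triad on Bb = scale degree 5 → V64.
Eb: major triad on Eb = scale degree 1 → I.

I6 - V64 - I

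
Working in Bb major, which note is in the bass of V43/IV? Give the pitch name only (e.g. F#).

F

The applied chord V43/IV is rooted on Bb: Bb-D-F-Ab.
The figure 43 means second inversion — the fifth is in the bass.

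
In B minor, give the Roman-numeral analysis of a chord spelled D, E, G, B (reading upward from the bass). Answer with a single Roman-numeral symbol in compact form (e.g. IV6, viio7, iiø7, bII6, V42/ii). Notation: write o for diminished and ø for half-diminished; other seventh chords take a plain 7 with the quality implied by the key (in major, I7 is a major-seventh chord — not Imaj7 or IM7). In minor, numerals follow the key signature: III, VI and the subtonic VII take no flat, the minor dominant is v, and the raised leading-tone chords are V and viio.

The pitches E-G-B-D form a minor seventh chord rooted on E.
E is scale degree 4 in B minor, and a minor seventh chord on that degree is written iv7.
With D in the bass the chord is in third inversion, so the figured bass is 42.

iv42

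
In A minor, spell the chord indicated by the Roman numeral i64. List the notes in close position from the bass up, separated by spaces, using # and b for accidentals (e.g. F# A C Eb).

The numeral's case and figure indicate a minor triad. In A minor its root, the first degree, is A.
Stacking thirds from A gives A-C-E.
With the 64 figure the chord is in second inversion; from the bass E upward in close position it reads E-A-C.

E A C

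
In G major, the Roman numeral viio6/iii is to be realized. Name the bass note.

The applied chord viio6/iii is rooted on A#: A#-C#-E.
The figure 6 means first inversion — the third is in the bass.

C#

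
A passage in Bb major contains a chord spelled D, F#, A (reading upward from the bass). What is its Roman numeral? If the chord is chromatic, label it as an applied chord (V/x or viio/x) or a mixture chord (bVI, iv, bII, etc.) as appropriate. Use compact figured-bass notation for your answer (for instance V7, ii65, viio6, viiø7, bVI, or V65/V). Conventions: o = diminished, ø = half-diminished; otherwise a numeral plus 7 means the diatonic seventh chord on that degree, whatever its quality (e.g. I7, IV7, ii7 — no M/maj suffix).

V/vi

The pitches D-F#-A form a major triad rooted on D.
D is not a diatonic chord root with this quality in Bb major, but it lies a perfect fifth above G (vi), so the chord functions as an applied dominant of vi.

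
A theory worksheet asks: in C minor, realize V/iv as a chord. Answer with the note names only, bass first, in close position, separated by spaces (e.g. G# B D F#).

V/iv is a secondary dominant — the dominant triad of iv. iv in C minor is F, so the applied chord's root is C, a perfect fifth above.
Building a major triad on C gives C-E-G.

C E G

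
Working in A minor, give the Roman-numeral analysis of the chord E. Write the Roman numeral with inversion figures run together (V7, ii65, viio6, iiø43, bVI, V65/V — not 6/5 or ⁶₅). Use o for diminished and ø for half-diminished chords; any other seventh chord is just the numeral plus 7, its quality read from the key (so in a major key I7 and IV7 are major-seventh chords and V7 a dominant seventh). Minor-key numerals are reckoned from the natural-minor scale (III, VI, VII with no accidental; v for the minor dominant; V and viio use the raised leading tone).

The pitches E-G#-B form a major triad rooted on E.
E is scale degree 5 in A minor, and a major triad on that degree is written V.

V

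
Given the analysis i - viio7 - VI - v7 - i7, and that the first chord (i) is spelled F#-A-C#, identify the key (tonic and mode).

F# minor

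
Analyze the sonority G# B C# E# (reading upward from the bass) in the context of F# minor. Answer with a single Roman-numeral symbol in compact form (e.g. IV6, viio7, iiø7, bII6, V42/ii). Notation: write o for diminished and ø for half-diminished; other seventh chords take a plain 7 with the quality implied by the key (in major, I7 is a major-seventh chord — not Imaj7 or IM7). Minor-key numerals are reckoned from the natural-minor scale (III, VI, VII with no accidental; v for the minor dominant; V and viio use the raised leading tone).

Stacked in thirds the chord is C#-E#-G#-B: a dominant seventh chord on C#.
C# is scale degree 5 in F# minor, and a dominant seventh chord on that degree is written V7.
With G# in the bass the chord is in second inversion, so the figured bass is 43.

V43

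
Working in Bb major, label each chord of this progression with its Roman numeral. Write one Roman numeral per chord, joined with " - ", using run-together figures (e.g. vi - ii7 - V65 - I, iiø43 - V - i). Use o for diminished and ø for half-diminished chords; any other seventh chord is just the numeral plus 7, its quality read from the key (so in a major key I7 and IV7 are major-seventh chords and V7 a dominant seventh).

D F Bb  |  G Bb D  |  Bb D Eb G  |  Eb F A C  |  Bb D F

I6 - vi - IV43 - V42 - I

D-F-Bb has root Bb, degree 1 in Bb major, so I6.
G-Bb-D: minor triad on G = scale degree 6 → vi.
Bb-D-Eb-G has root Eb, degree 4 in Bb major, so IV43.
Eb-F-A-C: dominant seventh chord on F = scale degree 5 → V42.
Bb-D-F: root Bb is the tonic; major triad there is I.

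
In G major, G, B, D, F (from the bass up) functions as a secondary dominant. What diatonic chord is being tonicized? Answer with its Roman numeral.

The chord is a dominant seventh chord on G.
A dominant resolves down a perfect fifth: G → C. In G major, C is scale degree 4, i.e. IV.

IV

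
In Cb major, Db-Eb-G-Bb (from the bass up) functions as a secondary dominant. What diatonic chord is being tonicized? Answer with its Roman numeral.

vi

The chord is a dominant seventh chord on Eb.
A dominant resolves down a perfect fifth: Eb → Ab. In Cb major, Ab is scale degree 6, i.e. vi.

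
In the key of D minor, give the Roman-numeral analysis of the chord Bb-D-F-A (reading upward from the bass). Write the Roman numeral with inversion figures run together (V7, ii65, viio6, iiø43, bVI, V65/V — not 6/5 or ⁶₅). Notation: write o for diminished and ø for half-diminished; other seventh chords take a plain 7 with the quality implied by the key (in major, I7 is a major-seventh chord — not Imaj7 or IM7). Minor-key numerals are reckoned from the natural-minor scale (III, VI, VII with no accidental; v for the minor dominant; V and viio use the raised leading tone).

VI7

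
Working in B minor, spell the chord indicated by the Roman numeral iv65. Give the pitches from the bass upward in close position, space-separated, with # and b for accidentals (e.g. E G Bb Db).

G B D E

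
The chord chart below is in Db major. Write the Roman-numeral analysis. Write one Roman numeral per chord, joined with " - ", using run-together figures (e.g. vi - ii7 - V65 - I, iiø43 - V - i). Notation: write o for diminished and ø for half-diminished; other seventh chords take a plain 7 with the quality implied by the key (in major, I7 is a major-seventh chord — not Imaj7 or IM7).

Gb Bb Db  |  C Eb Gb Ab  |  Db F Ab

Gb-Bb-Db: major triad on Gb = scale degree 4 → IV.
C-Eb-Gb-Ab: root Ab is the dominant; dominant seventh chord there is V65.
Db-F-Ab: root Db is the tonic; major triad there is I.

IV - V65 - I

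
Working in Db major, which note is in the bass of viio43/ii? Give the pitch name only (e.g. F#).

Ab

The applied chord viio43/ii is rooted on D: D-F-Ab-Cb.
The figure 43 means second inversion — the fifth is in the bass.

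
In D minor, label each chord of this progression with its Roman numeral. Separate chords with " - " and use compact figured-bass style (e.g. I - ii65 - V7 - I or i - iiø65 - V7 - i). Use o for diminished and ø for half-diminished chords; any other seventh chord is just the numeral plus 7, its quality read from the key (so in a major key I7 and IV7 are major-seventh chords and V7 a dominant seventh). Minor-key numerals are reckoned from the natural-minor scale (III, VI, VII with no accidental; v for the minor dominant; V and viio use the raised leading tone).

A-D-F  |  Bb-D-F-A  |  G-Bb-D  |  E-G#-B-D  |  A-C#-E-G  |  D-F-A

i64 - VI7 - iv - V7/V - V7 - i

A-D-F: minor triad on D = scale degree 1 → i64.
Bb-D-F-A has root Bb, degree 6 in D minor, so VI7.
G-Bb-D: root G is the subdominant; minor triad there is iv.
E-G#-B-D is the secondary dominant of V (dominant seventh chord on E): V7/V.
A-C#-E-G has root A, degree 5 in D minor, so V7.
D-F-A: root D is the tonic; minor triad there is i.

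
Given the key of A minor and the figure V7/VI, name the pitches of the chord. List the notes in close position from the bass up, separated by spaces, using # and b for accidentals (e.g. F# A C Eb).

C E G Bb

The slash means an applied dominant: we want the dominant of VI. In A minor, VI is F major, and its dominant is built on C.
Building a dominant seventh chord on C gives C-E-G-Bb.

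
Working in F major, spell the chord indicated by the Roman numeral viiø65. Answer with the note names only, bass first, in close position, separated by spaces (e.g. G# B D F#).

G Bb D E

The numeral's case and figure indicate a half-diminished seventh chord. In F major its root, scale degree 7, is E.
Stacking thirds from E gives E-G-Bb-D.
With the 65 figure the chord is in first inversion; from the bass G upward in close position it reads G-Bb-D-E.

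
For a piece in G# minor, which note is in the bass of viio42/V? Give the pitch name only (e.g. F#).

B

The applied chord viio42/V is rooted on C##: C##-E#-G#-B.
The figure 42 means third inversion — the seventh is in the bass.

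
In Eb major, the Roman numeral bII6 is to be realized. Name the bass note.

bII in Eb major has root Fb; the chord is Fb-Ab-Cb.
The figure 6 means first inversion — the third is in the bass.

Ab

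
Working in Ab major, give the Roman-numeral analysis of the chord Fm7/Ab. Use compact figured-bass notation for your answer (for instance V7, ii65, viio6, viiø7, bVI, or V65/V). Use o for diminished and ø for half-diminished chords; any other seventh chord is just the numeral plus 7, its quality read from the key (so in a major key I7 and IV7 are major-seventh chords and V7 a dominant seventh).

Stacked in thirds the chord is F-Ab-C-Eb: a minor seventh chord on F.
F is scale degree 6 in Ab major, and a minor seventh chord on that degree is written vi7.
With Ab in the bass the chord is in first inversion, so the figured bass is 65.

vi65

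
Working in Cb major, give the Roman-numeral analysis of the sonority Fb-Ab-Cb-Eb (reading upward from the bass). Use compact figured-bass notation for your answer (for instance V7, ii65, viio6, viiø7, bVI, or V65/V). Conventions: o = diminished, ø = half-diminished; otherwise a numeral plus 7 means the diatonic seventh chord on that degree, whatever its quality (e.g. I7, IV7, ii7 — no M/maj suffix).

IV7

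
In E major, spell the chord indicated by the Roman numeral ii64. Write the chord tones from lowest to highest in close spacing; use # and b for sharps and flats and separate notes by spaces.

In E major, the second degree is F#, and the diatonic chord built there is a minor triad.
That chord is spelled F#-A-C#.
With the 64 figure the chord is in second inversion; from the bass C# upward in close position it reads C#-F#-A.

C# F# A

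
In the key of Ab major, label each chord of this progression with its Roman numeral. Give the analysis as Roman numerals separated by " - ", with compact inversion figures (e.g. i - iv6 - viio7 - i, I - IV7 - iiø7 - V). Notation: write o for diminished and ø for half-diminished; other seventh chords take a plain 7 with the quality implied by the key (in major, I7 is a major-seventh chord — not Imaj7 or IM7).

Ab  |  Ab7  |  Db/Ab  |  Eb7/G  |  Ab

Ab: major triad on Ab = scale degree 1 → I.
Ab7 is the secondary dominant of IV (dominant seventh chord on Ab): V7/IV.
Db/Ab: root Db is the subdominant; major triad there is IV64.
Eb7/G: root Eb is the dominant; dominant seventh chord there is V65.
Ab has root Ab, degree 1 in Ab major, so I.

I - V7/IV - IV64 - V65 - I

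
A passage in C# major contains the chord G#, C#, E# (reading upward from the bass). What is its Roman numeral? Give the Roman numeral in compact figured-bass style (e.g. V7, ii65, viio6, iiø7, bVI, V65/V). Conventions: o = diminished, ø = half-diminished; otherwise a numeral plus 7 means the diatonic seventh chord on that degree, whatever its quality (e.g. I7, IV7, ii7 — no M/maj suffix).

The pitches C#-E#-G# form a major triad rooted on C#.
In C# major, C# is the tonic; the diatonic major triad there is I.
With G# in the bass the chord is in second inversion, so the figured bass is 64.

I64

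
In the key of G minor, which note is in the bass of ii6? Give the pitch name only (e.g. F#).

ii in G minor has root A; the chord is A-C-E.
The figure 6 means first inversion — the third is in the bass.

C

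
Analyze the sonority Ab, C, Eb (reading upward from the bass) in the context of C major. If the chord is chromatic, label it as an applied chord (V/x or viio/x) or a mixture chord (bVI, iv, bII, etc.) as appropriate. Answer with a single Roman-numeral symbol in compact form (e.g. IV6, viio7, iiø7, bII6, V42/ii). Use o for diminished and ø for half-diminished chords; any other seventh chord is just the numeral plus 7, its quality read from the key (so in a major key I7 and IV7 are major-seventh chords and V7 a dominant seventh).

The pitches Ab-C-Eb form a major triad rooted on Ab.
Ab is the lowered sixth degree of C major (diatonic 6 would be A). This is a major triad on the lowered sixth degree, borrowed from the parallel minor.

bVI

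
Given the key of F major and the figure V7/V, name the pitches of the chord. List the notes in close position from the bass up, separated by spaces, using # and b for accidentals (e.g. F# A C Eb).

The slash means an applied dominant: we want the dominant of V. In F major, V is C major, and its dominant is built on G.
Building a dominant seventh chord on G gives G-B-D-F.

G B D F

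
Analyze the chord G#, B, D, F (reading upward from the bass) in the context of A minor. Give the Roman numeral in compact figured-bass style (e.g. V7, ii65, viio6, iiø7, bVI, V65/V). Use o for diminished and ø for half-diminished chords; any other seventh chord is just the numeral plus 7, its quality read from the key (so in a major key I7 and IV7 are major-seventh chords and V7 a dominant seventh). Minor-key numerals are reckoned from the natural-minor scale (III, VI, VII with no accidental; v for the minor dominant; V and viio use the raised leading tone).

viio7

Stacked in thirds the chord is G#-B-D-F: a fully diminished seventh chord on G#.
In A minor, G# is the leading tone; the diatonic fully diminished seventh chord there is viio7.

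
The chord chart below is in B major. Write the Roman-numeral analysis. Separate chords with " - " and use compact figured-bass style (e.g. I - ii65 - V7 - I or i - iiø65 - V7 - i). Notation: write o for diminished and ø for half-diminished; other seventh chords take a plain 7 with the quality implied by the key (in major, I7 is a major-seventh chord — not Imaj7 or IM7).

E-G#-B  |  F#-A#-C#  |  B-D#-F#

IV - V - I

E-G#-B: root E is the subdominant; major triad there is IV.
F#-A#-C#: major triad on F# = scale degree 5 → V.
B-D#-F# has root B, degree 1 in B major, so I.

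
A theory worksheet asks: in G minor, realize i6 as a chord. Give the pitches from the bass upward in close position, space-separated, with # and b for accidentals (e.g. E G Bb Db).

Bb D G

The numeral's case and figure indicate a minor triad. In G minor its root, the tonic, is G.
Stacking thirds from G gives G-Bb-D.
The figured bass 6 indicates first inversion, placing the third (Bb) in the bass: Bb-D-G.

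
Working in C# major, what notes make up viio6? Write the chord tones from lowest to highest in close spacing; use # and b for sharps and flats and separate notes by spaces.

In C# major, the seventh degree is B#, and the diatonic chord built there is a diminished triad.
That chord is spelled B#-D#-F#.
With the 6 figure the chord is in first inversion; from the bass D# upward in close position it reads D#-F#-B#.

D# F# B#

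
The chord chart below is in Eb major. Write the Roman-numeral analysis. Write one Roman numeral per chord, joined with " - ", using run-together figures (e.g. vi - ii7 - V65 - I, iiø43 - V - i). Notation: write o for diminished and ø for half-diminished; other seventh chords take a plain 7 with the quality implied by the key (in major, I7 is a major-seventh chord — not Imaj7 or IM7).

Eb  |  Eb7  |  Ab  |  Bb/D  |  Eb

Eb: major triad on Eb = scale degree 1 → I.
Eb7: a dominant seventh chord on Eb, the applied dominant of IV → V7/IV.
Ab has root Ab, degree 4 in Eb major, so IV.
Bb/D: root Bb is the dominant; major triad there is V6.
Eb: root Eb is the tonic; major triad there is I.

I - V7/IV - IV - V6 - I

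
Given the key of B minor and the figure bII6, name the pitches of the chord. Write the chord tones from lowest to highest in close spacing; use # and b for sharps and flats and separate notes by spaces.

E G C

bII6 is the Neapolitan sixth — a major triad on the lowered second degree, here in its customary first inversion. In B minor that root is C.
So the chord is C-E-G, a major triad.
With the 6 figure the chord is in first inversion; from the bass E upward in close position it reads E-G-C.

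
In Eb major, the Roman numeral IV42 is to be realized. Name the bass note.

G

IV in Eb major has root Ab; the chord is Ab-C-Eb-G.
The figure 42 means third inversion — the seventh is in the bass.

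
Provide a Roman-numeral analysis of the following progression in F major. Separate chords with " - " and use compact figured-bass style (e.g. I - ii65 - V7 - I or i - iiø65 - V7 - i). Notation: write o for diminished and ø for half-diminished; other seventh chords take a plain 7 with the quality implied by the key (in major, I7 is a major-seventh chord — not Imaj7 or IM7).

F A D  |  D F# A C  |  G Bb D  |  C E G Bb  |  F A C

vi6 - V7/ii - ii - V7 - I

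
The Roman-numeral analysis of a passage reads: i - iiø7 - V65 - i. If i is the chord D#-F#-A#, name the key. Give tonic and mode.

The chord D#m is a minor triad rooted on D#; its label is i.
If D# is scale degree 1 and the mode makes that degree carry a minor triad, the tonic is D# and the mode is minor.

D# minor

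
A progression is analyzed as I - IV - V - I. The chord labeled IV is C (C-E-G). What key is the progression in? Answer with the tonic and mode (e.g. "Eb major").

The chord C is a major triad rooted on C; its label is IV.
Counting down 3 scale steps from C places the tonic on G; a major triad on degree 4 is diatonic only in major.

G major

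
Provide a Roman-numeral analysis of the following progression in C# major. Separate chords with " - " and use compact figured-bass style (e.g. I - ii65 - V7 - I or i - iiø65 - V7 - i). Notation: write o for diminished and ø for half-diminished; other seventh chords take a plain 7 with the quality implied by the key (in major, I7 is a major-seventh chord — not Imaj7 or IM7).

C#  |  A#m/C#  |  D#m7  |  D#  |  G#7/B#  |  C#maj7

C#: root C# is the tonic; major triad there is I.
A#m/C# has root A#, degree 6 in C# major, so vi6.
D#m7: minor seventh chord on D# = scale degree 2 → ii7.
D#: chromatic; D# is V of V, so V/V.
G#7/B#: dominant seventh chord on G# = scale degree 5 → V65.
C#maj7 has root C#, degree 1 in C# major, so I7.

I - vi6 - ii7 - V/V - V65 - I7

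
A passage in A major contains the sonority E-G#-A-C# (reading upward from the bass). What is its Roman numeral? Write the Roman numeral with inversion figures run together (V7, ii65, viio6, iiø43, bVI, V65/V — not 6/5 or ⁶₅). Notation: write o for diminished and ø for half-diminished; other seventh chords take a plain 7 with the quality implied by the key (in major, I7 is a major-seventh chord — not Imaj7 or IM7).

I43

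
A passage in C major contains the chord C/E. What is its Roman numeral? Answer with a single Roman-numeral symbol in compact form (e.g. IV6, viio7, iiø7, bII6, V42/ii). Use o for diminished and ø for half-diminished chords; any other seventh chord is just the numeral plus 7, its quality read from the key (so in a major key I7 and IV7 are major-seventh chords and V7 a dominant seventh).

The pitches C-E-G form a major triad rooted on C.
In C major, C is the tonic; the diatonic major triad there is I.
With E in the bass the chord is in first inversion, so the figured bass is 6.

I6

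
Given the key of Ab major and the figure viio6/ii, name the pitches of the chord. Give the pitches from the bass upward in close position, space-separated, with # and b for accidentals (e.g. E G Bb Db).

C Eb A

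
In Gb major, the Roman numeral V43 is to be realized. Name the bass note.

V in Gb major has root Db; the chord is Db-F-Ab-Cb.
The figure 43 means second inversion — the fifth is in the bass.

Ab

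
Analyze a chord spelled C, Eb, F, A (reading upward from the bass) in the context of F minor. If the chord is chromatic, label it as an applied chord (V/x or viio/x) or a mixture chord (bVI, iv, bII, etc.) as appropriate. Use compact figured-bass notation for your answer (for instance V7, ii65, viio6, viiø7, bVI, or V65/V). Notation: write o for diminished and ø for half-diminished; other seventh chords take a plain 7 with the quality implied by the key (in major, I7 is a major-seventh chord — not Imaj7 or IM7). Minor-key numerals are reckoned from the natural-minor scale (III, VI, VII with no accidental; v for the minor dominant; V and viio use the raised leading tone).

V43/iv

Stacked in thirds the chord is F-A-C-Eb: a dominant seventh chord on F.
F is not a diatonic chord root with this quality in F minor, but it lies a perfect fifth above Bb (iv), so the chord functions as an applied dominant of iv.
With C in the bass the chord is in second inversion, so the figured bass is 43.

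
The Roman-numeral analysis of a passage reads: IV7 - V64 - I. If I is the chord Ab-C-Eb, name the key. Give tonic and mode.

Ab major

The chord Ab is a major triad rooted on Ab; its label is I.
If Ab is scale degree 1 and the mode makes that degree carry a major triad, the tonic is Ab and the mode is major.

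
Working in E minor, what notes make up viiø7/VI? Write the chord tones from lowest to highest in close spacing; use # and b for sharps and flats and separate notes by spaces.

viiø7/VI is a secondary leading-tone chord. The target VI is C in E minor; the applied chord is rooted a semitone below, on B.
Building a half-diminished seventh chord on B gives B-D-F-A.

B D F A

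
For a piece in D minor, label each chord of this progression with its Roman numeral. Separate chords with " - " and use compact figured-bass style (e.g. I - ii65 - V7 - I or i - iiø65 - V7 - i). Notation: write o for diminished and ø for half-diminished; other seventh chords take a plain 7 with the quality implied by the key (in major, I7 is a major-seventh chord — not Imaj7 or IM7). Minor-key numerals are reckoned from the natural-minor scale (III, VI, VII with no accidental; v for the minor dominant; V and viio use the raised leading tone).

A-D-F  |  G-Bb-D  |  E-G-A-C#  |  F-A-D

i64 - iv - V43 - i6

A-D-F: root D is the tonic; minor triad there is i64.
G-Bb-D: root G is the subdominant; minor triad there is iv.
E-G-A-C# has root A, degree 5 in D minor, so V43.
F-A-D: minor triad on D = scale degree 1 → i6.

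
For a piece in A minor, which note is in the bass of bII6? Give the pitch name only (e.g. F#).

D

bII in A minor has root Bb; the chord is Bb-D-F.
The figure 6 means first inversion — the third is in the bass.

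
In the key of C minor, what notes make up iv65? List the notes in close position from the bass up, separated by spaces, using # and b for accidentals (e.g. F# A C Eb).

Ab C Eb F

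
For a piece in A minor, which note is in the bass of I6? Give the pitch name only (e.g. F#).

C#

I in A minor has root A; the chord is A-C#-E.
The figure 6 means first inversion — the third is in the bass.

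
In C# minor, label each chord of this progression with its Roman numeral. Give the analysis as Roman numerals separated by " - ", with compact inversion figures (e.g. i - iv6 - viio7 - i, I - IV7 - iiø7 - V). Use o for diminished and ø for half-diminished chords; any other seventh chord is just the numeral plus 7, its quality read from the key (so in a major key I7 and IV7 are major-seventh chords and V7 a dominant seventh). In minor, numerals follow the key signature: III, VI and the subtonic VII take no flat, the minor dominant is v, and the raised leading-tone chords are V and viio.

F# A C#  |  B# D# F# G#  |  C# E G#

iv - V65 - i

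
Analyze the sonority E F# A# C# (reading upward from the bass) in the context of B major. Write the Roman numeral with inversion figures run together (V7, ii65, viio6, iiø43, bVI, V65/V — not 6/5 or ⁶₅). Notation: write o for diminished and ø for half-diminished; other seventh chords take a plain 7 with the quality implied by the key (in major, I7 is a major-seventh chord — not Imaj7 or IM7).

V42

The pitches F#-A#-C#-E form a dominant seventh chord rooted on F#.
F# is scale degree 5 in B major, and a dominant seventh chord on that degree is written V7.
With E in the bass the chord is in third inversion, so the figured bass is 42.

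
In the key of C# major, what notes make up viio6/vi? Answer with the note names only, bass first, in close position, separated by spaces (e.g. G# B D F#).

B# D# G##

The slash marks an applied leading-tone chord: viio of vi. In C# major, vi is A#, so the leading tone to it is G##, a half step below.
Building a diminished triad on G## gives G##-B#-D#.
With the 6 figure the chord is in first inversion; from the bass B# upward in close position it reads B#-D#-G##.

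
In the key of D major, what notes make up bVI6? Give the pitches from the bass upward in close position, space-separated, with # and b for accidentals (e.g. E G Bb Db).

D F Bb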